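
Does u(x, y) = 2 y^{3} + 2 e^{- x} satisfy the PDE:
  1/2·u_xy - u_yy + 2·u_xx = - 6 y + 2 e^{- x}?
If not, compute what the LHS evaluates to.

Evaluate each term of the left-hand side for u = 2 y^{3} + 2 e^{- x}.
Derivatives:
  u_xy = 0
  u_yy = 12 y
  u_xx = 2 e^{- x}
Terms:
  1/2·u_xy = 0
  -u_yy = - 12 y
  2·u_xx = 4 e^{- x}
Sum: LHS = - 12 y + 4 e^{- x}
Given right-hand side: - 6 y + 2 e^{- x}. Difference LHS − RHS = - 6 y + 2 e^{- x} ≠ 0, so u is not a solution.

Answer: No, the LHS evaluates to - 12 y + 4 e^{- x}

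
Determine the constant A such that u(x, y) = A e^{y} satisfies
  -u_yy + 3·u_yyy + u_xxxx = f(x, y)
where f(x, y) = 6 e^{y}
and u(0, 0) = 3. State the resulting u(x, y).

Answer: u(x, y) = 3 e^{y}

Derivation:
Substitute the ansatz u = A e^{y} into the left-hand side.
Derivatives of the ansatz:
  u_yy = A e^{y}
  u_yyy = A e^{y}
  u_xxxx = 0
Term by term:
  -u_yy = - A e^{y}
  3·u_yyy = 3 A e^{y}
  u_xxxx = 0
So the left-hand side equals
  2 A e^{y}
This must equal f(x, y) = 6 e^{y} identically.
Matching coefficients of the independent functions:
  [e^{y}]:  2 A = 6
Solving: A = 3.
Check against the point condition:
  u(0, 0) = 3  ⟹  A = 3  ✓
Hence u(x, y) = 3 e^{y}.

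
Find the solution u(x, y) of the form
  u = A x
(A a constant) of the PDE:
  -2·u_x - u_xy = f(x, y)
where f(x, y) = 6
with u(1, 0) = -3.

Answer: u(x, y) = - 3 x

Derivation:
Substitute the ansatz u = A x into the left-hand side.
Derivatives of the ansatz:
  u_x = A
  u_xy = 0
Term by term:
  -2·u_x = - 2 A
  -u_xy = 0
So the left-hand side equals
  - 2 A
This must equal f(x, y) = 6 identically.
Matching coefficients of the independent functions:
  [constant term]:  - 2 A = 6
Solving: A = -3.
Check against the point condition:
  u(1, 0) = -3  ⟹  A = -3  ✓
Hence u(x, y) = - 3 x.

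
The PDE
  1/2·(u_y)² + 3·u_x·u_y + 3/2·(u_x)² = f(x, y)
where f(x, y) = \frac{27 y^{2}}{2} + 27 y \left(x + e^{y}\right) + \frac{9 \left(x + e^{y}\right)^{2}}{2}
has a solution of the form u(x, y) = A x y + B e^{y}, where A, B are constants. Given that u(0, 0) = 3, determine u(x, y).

Substitute the ansatz u = A x y + B e^{y} into the left-hand side.
Derivatives of the ansatz:
  u_y = A x + B e^{y}
  u_x = A y
Term by term:
  1/2·(u_y)² = \frac{A^{2} x^{2}}{2} + A B x e^{y} + \frac{B^{2} e^{2 y}}{2}
  3·u_x·u_y = 3 A^{2} x y + 3 A B y e^{y}
  3/2·(u_x)² = \frac{3 A^{2} y^{2}}{2}
So the left-hand side equals
  \frac{A^{2} x^{2}}{2} + 3 A^{2} x y + \frac{3 A^{2} y^{2}}{2} + A B x e^{y} + 3 A B y e^{y} + \frac{B^{2} e^{2 y}}{2}
This must equal f(x, y) identically; expanded, f = \frac{9 x^{2}}{2} + 27 x y + 9 x e^{y} + \frac{27 y^{2}}{2} + 27 y e^{y} + \frac{9 e^{2 y}}{2}.
Matching coefficients of the independent functions:
  [x^{2}]:  \frac{A^{2}}{2} = \frac{9}{2}
  [y^{2}]:  \frac{3 A^{2}}{2} = \frac{27}{2}
  [x y]:  3 A^{2} = 27
  [x e^{y}]:  A B = 9
  [y e^{y}]:  3 A B = 27
  [e^{2 y}]:  \frac{B^{2}}{2} = \frac{9}{2}
These equations allow (A, B) = (-3, -3) or (3, 3).
Impose the point condition(s):
  u(0, 0) = 3  ⟹  B = 3
Only A = 3, B = 3 satisfies everything.
Hence u(x, y) = 3 x y + 3 e^{y}.

Answer: u(x, y) = 3 x y + 3 e^{y}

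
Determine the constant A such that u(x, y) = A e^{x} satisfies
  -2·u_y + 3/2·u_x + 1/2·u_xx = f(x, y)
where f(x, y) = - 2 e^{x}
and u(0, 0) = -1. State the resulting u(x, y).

Answer: u(x, y) = - e^{x}

Derivation:
Substitute the ansatz u = A e^{x} into the left-hand side.
Derivatives of the ansatz:
  u_y = 0
  u_x = A e^{x}
  u_xx = A e^{x}
Term by term:
  -2·u_y = 0
  3/2·u_x = \frac{3 A e^{x}}{2}
  1/2·u_xx = \frac{A e^{x}}{2}
So the left-hand side equals
  2 A e^{x}
This must equal f(x, y) = - 2 e^{x} identically.
Matching coefficients of the independent functions:
  [e^{x}]:  2 A = -2
Solving: A = -1.
Check against the point condition:
  u(0, 0) = -1  ⟹  A = -1  ✓
Hence u(x, y) = - e^{x}.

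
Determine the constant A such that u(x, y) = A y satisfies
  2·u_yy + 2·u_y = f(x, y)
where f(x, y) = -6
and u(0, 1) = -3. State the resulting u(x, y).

Substitute the ansatz u = A y into the left-hand side.
Derivatives of the ansatz:
  u_yy = 0
  u_y = A
Term by term:
  2·u_yy = 0
  2·u_y = 2 A
So the left-hand side equals
  2 A
This must equal f(x, y) = -6 identically.
Matching coefficients of the independent functions:
  [constant term]:  2 A = -6
Solving: A = -3.
Check against the point condition:
  u(0, 1) = -3  ⟹  A = -3  ✓
Hence u(x, y) = - 3 y.

Answer: u(x, y) = - 3 y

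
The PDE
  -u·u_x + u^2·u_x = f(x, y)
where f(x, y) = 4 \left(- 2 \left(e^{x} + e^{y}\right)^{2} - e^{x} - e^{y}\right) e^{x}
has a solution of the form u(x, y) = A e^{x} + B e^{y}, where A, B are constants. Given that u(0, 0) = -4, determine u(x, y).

Answer: u(x, y) = - 2 e^{x} - 2 e^{y}

Derivation:
Substitute the ansatz u = A e^{x} + B e^{y} into the left-hand side.
Derivatives of the ansatz:
  u_x = A e^{x}
Term by term:
  -u·u_x = - A^{2} e^{2 x} - A B e^{x} e^{y}
  u^2·u_x = A^{3} e^{3 x} + 2 A^{2} B e^{2 x} e^{y} + A B^{2} e^{x} e^{2 y}
So the left-hand side equals
  A^{3} e^{3 x} + 2 A^{2} B e^{2 x} e^{y} - A^{2} e^{2 x} + A B^{2} e^{x} e^{2 y} - A B e^{x} e^{y}
This must equal f(x, y) identically; expanded, f = - 8 e^{3 x} - 16 e^{2 x} e^{y} - 4 e^{2 x} - 8 e^{x} e^{2 y} - 4 e^{x} e^{y}.
Matching coefficients of the independent functions:
  [e^{x} e^{y}]:  - A B = -4
  [e^{x} e^{2 y}]:  A B^{2} = -8
  [e^{2 x} e^{y}]:  2 A^{2} B = -16
  [e^{2 x}]:  - A^{2} = -4
  [e^{3 x}]:  A^{3} = -8
Solving: A = -2, B = -2.
Check against the point condition:
  u(0, 0) = -4  ⟹  A + B = -4  ✓
Hence u(x, y) = - 2 e^{x} - 2 e^{y}.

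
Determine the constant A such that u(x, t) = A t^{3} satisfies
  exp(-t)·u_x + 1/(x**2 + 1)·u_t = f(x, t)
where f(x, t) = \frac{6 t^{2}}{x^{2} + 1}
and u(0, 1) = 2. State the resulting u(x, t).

Answer: u(x, t) = 2 t^{3}

Derivation:
Substitute the ansatz u = A t^{3} into the left-hand side.
Derivatives of the ansatz:
  u_x = 0
  u_t = 3 A t^{2}
Term by term:
  exp(-t)·u_x = 0
  1/(x**2 + 1)·u_t = \frac{3 A t^{2}}{x^{2} + 1}
So the left-hand side equals
  \frac{3 A t^{2}}{x^{2} + 1}
This must equal f(x, t) = \frac{6 t^{2}}{x^{2} + 1} identically.
Matching coefficients of the independent functions:
  [\frac{t^{2}}{x^{2} + 1}]:  3 A = 6
Solving: A = 2.
Check against the point condition:
  u(0, 1) = 2  ⟹  A = 2  ✓
Hence u(x, t) = 2 t^{3}.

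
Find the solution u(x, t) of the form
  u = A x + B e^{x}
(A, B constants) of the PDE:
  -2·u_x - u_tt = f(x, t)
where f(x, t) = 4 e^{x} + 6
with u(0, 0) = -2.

Substitute the ansatz u = A x + B e^{x} into the left-hand side.
Derivatives of the ansatz:
  u_x = A + B e^{x}
  u_tt = 0
Term by term:
  -2·u_x = - 2 A - 2 B e^{x}
  -u_tt = 0
So the left-hand side equals
  - 2 A - 2 B e^{x}
This must equal f(x, t) = 4 e^{x} + 6 identically.
Matching coefficients of the independent functions:
  [constant term]:  - 2 A = 6
  [e^{x}]:  - 2 B = 4
Solving: A = -3, B = -2.
Check against the point condition:
  u(0, 0) = -2  ⟹  B = -2  ✓
Hence u(x, t) = - 3 x - 2 e^{x}.

Answer: u(x, t) = - 3 x - 2 e^{x}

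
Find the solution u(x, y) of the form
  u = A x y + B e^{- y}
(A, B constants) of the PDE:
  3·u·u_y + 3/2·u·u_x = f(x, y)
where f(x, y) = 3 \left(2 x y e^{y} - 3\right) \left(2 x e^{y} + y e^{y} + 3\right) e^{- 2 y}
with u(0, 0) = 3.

Substitute the ansatz u = A x y + B e^{- y} into the left-hand side.
Derivatives of the ansatz:
  u_y = A x - B e^{- y}
  u_x = A y
Term by term:
  3·u·u_y = 3 A^{2} x^{2} y - 3 A B x y e^{- y} + 3 A B x e^{- y} - 3 B^{2} e^{- 2 y}
  3/2·u·u_x = \frac{3 A^{2} x y^{2}}{2} + \frac{3 A B y e^{- y}}{2}
So the left-hand side equals
  3 A^{2} x^{2} y + \frac{3 A^{2} x y^{2}}{2} - 3 A B x y e^{- y} + 3 A B x e^{- y} + \frac{3 A B y e^{- y}}{2} - 3 B^{2} e^{- 2 y}
This must equal f(x, y) identically; expanded, f = 12 x^{2} y + 6 x y^{2} + 18 x y e^{- y} - 18 x e^{- y} - 9 y e^{- y} - 27 e^{- 2 y}.
Matching coefficients of the independent functions:
  [x y^{2}]:  \frac{3 A^{2}}{2} = 6
  [x e^{- y}]:  3 A B = -18
  [x^{2} y]:  3 A^{2} = 12
  [y e^{- y}]:  \frac{3 A B}{2} = -9
  [x y e^{- y}]:  - 3 A B = 18
  [e^{- 2 y}]:  - 3 B^{2} = -27
These equations allow (A, B) = (-2, 3) or (2, -3).
Impose the point condition(s):
  u(0, 0) = 3  ⟹  B = 3
Only A = -2, B = 3 satisfies everything.
Hence u(x, y) = - 2 x y + 3 e^{- y}.

Answer: u(x, y) = - 2 x y + 3 e^{- y}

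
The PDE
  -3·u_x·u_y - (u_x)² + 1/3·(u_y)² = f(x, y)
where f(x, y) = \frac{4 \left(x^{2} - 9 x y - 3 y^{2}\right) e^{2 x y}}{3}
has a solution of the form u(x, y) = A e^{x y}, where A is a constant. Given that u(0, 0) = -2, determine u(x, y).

Answer: u(x, y) = - 2 e^{x y}

Derivation:
Substitute the ansatz u = A e^{x y} into the left-hand side.
Derivatives of the ansatz:
  u_x = A y e^{x y}
  u_y = A x e^{x y}
Term by term:
  -3·u_x·u_y = - 3 A^{2} x y e^{2 x y}
  -(u_x)² = - A^{2} y^{2} e^{2 x y}
  1/3·(u_y)² = \frac{A^{2} x^{2} e^{2 x y}}{3}
So the left-hand side equals
  \frac{A^{2} x^{2} e^{2 x y}}{3} - 3 A^{2} x y e^{2 x y} - A^{2} y^{2} e^{2 x y}
This must equal f(x, y) identically; expanded, f = \frac{4 x^{2} e^{2 x y}}{3} - 12 x y e^{2 x y} - 4 y^{2} e^{2 x y}.
Matching coefficients of the independent functions:
  [x^{2} e^{2 x y}]:  \frac{A^{2}}{3} = \frac{4}{3}
  [y^{2} e^{2 x y}]:  - A^{2} = -4
  [x y e^{2 x y}]:  - 3 A^{2} = -12
These equations allow (A) = (-2) or (2).
Impose the point condition(s):
  u(0, 0) = -2  ⟹  A = -2
Only A = -2 satisfies everything.
Hence u(x, y) = - 2 e^{x y}.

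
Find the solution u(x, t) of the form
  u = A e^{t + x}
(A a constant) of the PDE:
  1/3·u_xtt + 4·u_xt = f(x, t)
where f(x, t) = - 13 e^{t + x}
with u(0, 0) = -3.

Substitute the ansatz u = A e^{t + x} into the left-hand side.
Derivatives of the ansatz:
  u_xtt = A e^{t} e^{x}
  u_xt = A e^{t} e^{x}
Term by term:
  1/3·u_xtt = \frac{A e^{t} e^{x}}{3}
  4·u_xt = 4 A e^{t} e^{x}
So the left-hand side equals
  \frac{13 A e^{t} e^{x}}{3}
This must equal f(x, t) identically; expanded, f = - 13 e^{t} e^{x}.
Matching coefficients of the independent functions:
  [e^{t} e^{x}]:  \frac{13 A}{3} = -13
Solving: A = -3.
Check against the point condition:
  u(0, 0) = -3  ⟹  A = -3  ✓
Hence u(x, t) = - 3 e^{t + x}.

Answer: u(x, t) = - 3 e^{t + x}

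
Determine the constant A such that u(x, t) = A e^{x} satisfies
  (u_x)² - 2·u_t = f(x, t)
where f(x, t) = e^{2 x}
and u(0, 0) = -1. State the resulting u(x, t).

Substitute the ansatz u = A e^{x} into the left-hand side.
Derivatives of the ansatz:
  u_x = A e^{x}
  u_t = 0
Term by term:
  (u_x)² = A^{2} e^{2 x}
  -2·u_t = 0
So the left-hand side equals
  A^{2} e^{2 x}
This must equal f(x, t) = e^{2 x} identically.
Matching coefficients of the independent functions:
  [e^{2 x}]:  A^{2} = 1
These equations allow (A) = (-1) or (1).
Impose the point condition(s):
  u(0, 0) = -1  ⟹  A = -1
Only A = -1 satisfies everything.
Hence u(x, t) = - e^{x}.

Answer: u(x, t) = - e^{x}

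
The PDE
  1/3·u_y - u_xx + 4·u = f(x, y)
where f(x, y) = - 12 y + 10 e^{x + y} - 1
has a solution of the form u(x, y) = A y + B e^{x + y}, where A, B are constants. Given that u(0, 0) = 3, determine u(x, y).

Substitute the ansatz u = A y + B e^{x + y} into the left-hand side.
Derivatives of the ansatz:
  u_y = A + B e^{x} e^{y}
  u_xx = B e^{x} e^{y}
Term by term:
  1/3·u_y = \frac{A}{3} + \frac{B e^{x} e^{y}}{3}
  -u_xx = - B e^{x} e^{y}
  4·u = 4 A y + 4 B e^{x} e^{y}
So the left-hand side equals
  4 A y + \frac{A}{3} + \frac{10 B e^{x} e^{y}}{3}
This must equal f(x, y) identically; expanded, f = - 12 y + 10 e^{x} e^{y} - 1.
Matching coefficients of the independent functions:
  [constant term]:  \frac{A}{3} = -1
  [y]:  4 A = -12
  [e^{x} e^{y}]:  \frac{10 B}{3} = 10
Solving: A = -3, B = 3.
Check against the point condition:
  u(0, 0) = 3  ⟹  B = 3  ✓
Hence u(x, y) = - 3 y + 3 e^{x + y}.

Answer: u(x, y) = - 3 y + 3 e^{x + y}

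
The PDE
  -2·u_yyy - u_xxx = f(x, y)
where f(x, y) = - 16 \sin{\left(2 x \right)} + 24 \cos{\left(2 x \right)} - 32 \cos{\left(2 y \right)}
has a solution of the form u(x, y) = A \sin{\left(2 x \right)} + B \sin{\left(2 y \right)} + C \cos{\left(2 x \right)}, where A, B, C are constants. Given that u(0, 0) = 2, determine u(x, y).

Answer: u(x, y) = 3 \sin{\left(2 x \right)} - 2 \sin{\left(2 y \right)} + 2 \cos{\left(2 x \right)}

Derivation:
Substitute the ansatz u = A \sin{\left(2 x \right)} + B \sin{\left(2 y \right)} + C \cos{\left(2 x \right)} into the left-hand side.
Derivatives of the ansatz:
  u_yyy = - 8 B \cos{\left(2 y \right)}
  u_xxx = - 8 A \cos{\left(2 x \right)} + 8 C \sin{\left(2 x \right)}
Term by term:
  -2·u_yyy = 16 B \cos{\left(2 y \right)}
  -u_xxx = 8 A \cos{\left(2 x \right)} - 8 C \sin{\left(2 x \right)}
So the left-hand side equals
  8 A \cos{\left(2 x \right)} + 16 B \cos{\left(2 y \right)} - 8 C \sin{\left(2 x \right)}
This must equal f(x, y) = - 16 \sin{\left(2 x \right)} + 24 \cos{\left(2 x \right)} - 32 \cos{\left(2 y \right)} identically.
Matching coefficients of the independent functions:
  [\sin{\left(2 x \right)}]:  - 8 C = -16
  [\cos{\left(2 x \right)}]:  8 A = 24
  [\cos{\left(2 y \right)}]:  16 B = -32
Solving: A = 3, B = -2, C = 2.
Check against the point condition:
  u(0, 0) = 2  ⟹  C = 2  ✓
Hence u(x, y) = 3 \sin{\left(2 x \right)} - 2 \sin{\left(2 y \right)} + 2 \cos{\left(2 x \right)}.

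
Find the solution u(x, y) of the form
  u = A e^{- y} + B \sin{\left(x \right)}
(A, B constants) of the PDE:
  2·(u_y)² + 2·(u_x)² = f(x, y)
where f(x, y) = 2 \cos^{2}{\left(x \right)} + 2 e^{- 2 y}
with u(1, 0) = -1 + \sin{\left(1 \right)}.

Substitute the ansatz u = A e^{- y} + B \sin{\left(x \right)} into the left-hand side.
Derivatives of the ansatz:
  u_y = - A e^{- y}
  u_x = B \cos{\left(x \right)}
Term by term:
  2·(u_y)² = 2 A^{2} e^{- 2 y}
  2·(u_x)² = 2 B^{2} \cos^{2}{\left(x \right)}
So the left-hand side equals
  2 A^{2} e^{- 2 y} + 2 B^{2} \cos^{2}{\left(x \right)}
This must equal f(x, y) = 2 \cos^{2}{\left(x \right)} + 2 e^{- 2 y} identically.
Matching coefficients of the independent functions:
  [e^{- 2 y}]:  2 A^{2} = 2
  [\cos^{2}{\left(x \right)}]:  2 B^{2} = 2
These equations allow (A, B) = (-1, -1) or (-1, 1) or (1, -1) or (1, 1).
Impose the point condition(s):
  u(1, 0) = -1 + \sin{\left(1 \right)}  ⟹  A + B \sin{\left(1 \right)} = -1 + \sin{\left(1 \right)}
Only A = -1, B = 1 satisfies everything.
Hence u(x, y) = \sin{\left(x \right)} - e^{- y}.

Answer: u(x, y) = \sin{\left(x \right)} - e^{- y}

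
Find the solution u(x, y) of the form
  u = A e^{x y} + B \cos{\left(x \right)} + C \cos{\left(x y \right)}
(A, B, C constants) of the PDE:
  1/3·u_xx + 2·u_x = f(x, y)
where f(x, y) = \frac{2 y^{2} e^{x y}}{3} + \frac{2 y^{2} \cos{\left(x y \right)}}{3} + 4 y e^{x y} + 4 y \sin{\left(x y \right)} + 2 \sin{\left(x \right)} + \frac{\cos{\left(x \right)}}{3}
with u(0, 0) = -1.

Answer: u(x, y) = 2 e^{x y} - \cos{\left(x \right)} - 2 \cos{\left(x y \right)}

Derivation:
Substitute the ansatz u = A e^{x y} + B \cos{\left(x \right)} + C \cos{\left(x y \right)} into the left-hand side.
Derivatives of the ansatz:
  u_xx = A y^{2} e^{x y} - B \cos{\left(x \right)} - C y^{2} \cos{\left(x y \right)}
  u_x = A y e^{x y} - B \sin{\left(x \right)} - C y \sin{\left(x y \right)}
Term by term:
  1/3·u_xx = \frac{A y^{2} e^{x y}}{3} - \frac{B \cos{\left(x \right)}}{3} - \frac{C y^{2} \cos{\left(x y \right)}}{3}
  2·u_x = 2 A y e^{x y} - 2 B \sin{\left(x \right)} - 2 C y \sin{\left(x y \right)}
So the left-hand side equals
  \frac{A y^{2} e^{x y}}{3} + 2 A y e^{x y} - 2 B \sin{\left(x \right)} - \frac{B \cos{\left(x \right)}}{3} - \frac{C y^{2} \cos{\left(x y \right)}}{3} - 2 C y \sin{\left(x y \right)}
This must equal f(x, y) = \frac{2 y^{2} e^{x y}}{3} + \frac{2 y^{2} \cos{\left(x y \right)}}{3} + 4 y e^{x y} + 4 y \sin{\left(x y \right)} + 2 \sin{\left(x \right)} + \frac{\cos{\left(x \right)}}{3} identically.
Matching coefficients of the independent functions:
  [y e^{x y}]:  2 A = 4
  [y \sin{\left(x y \right)}]:  - 2 C = 4
  [y^{2} e^{x y}]:  \frac{A}{3} = \frac{2}{3}
  [y^{2} \cos{\left(x y \right)}]:  - \frac{C}{3} = \frac{2}{3}
  [\sin{\left(x \right)}]:  - 2 B = 2
  [\cos{\left(x \right)}]:  - \frac{B}{3} = \frac{1}{3}
Solving: A = 2, B = -1, C = -2.
Check against the point condition:
  u(0, 0) = -1  ⟹  A + B + C = -1  ✓
Hence u(x, y) = 2 e^{x y} - \cos{\left(x \right)} - 2 \cos{\left(x y \right)}.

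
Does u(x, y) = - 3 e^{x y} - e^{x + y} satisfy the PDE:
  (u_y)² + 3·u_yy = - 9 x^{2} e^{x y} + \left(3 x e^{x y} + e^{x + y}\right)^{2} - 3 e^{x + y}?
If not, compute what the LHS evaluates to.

Evaluate each term of the left-hand side for u = - 3 e^{x y} - e^{x + y}.
Derivatives:
  u_y = - 3 x e^{x y} - e^{x} e^{y}
  u_yy = - 3 x^{2} e^{x y} - e^{x} e^{y}
Terms:
  (u_y)² = \left(3 x e^{x y} + e^{x + y}\right)^{2}
  3·u_yy = - 9 x^{2} e^{x y} - 3 e^{x + y}
Sum: LHS = - 9 x^{2} e^{x y} + \left(3 x e^{x y} + e^{x + y}\right)^{2} - 3 e^{x + y}
This is exactly the given right-hand side, so u is a solution.

Answer: Yes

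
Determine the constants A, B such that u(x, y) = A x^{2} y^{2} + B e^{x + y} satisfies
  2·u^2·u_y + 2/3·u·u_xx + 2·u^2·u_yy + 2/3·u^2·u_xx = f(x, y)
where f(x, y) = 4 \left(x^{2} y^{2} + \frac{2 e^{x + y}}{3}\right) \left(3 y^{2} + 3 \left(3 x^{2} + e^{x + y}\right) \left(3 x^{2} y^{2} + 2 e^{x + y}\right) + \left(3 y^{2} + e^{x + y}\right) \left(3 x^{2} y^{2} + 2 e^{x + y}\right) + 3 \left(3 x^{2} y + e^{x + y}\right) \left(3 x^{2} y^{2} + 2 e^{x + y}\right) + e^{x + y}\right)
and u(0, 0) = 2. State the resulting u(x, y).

Answer: u(x, y) = 3 x^{2} y^{2} + 2 e^{x + y}

Derivation:
Substitute the ansatz u = A x^{2} y^{2} + B e^{x + y} into the left-hand side.
Derivatives of the ansatz:
  u_y = 2 A x^{2} y + B e^{x} e^{y}
  u_xx = 2 A y^{2} + B e^{x} e^{y}
  u_yy = 2 A x^{2} + B e^{x} e^{y}
Term by term:
  2·u^2·u_y = 4 A^{3} x^{6} y^{5} + 2 A^{2} B x^{4} y^{4} e^{x} e^{y} + 8 A^{2} B x^{4} y^{3} e^{x} e^{y} + 4 A B^{2} x^{2} y^{2} e^{2 x} e^{2 y} + 4 A B^{2} x^{2} y e^{2 x} e^{2 y} + 2 B^{3} e^{3 x} e^{3 y}
  2/3·u·u_xx = \frac{4 A^{2} x^{2} y^{4}}{3} + \frac{2 A B x^{2} y^{2} e^{x} e^{y}}{3} + \frac{4 A B y^{2} e^{x} e^{y}}{3} + \frac{2 B^{2} e^{2 x} e^{2 y}}{3}
  2·u^2·u_yy = 4 A^{3} x^{6} y^{4} + 2 A^{2} B x^{4} y^{4} e^{x} e^{y} + 8 A^{2} B x^{4} y^{2} e^{x} e^{y} + 4 A B^{2} x^{2} y^{2} e^{2 x} e^{2 y} + 4 A B^{2} x^{2} e^{2 x} e^{2 y} + 2 B^{3} e^{3 x} e^{3 y}
  2/3·u^2·u_xx = \frac{4 A^{3} x^{4} y^{6}}{3} + \frac{2 A^{2} B x^{4} y^{4} e^{x} e^{y}}{3} + \frac{8 A^{2} B x^{2} y^{4} e^{x} e^{y}}{3} + \frac{4 A B^{2} x^{2} y^{2} e^{2 x} e^{2 y}}{3} + \frac{4 A B^{2} y^{2} e^{2 x} e^{2 y}}{3} + \frac{2 B^{3} e^{3 x} e^{3 y}}{3}
So the left-hand side equals
  4 A^{3} x^{6} y^{5} + 4 A^{3} x^{6} y^{4} + \frac{4 A^{3} x^{4} y^{6}}{3} + \frac{14 A^{2} B x^{4} y^{4} e^{x} e^{y}}{3} + 8 A^{2} B x^{4} y^{3} e^{x} e^{y} + 8 A^{2} B x^{4} y^{2} e^{x} e^{y} + \frac{8 A^{2} B x^{2} y^{4} e^{x} e^{y}}{3} + \frac{4 A^{2} x^{2} y^{4}}{3} + \frac{28 A B^{2} x^{2} y^{2} e^{2 x} e^{2 y}}{3} + 4 A B^{2} x^{2} y e^{2 x} e^{2 y} + 4 A B^{2} x^{2} e^{2 x} e^{2 y} + \frac{4 A B^{2} y^{2} e^{2 x} e^{2 y}}{3} + \frac{2 A B x^{2} y^{2} e^{x} e^{y}}{3} + \frac{4 A B y^{2} e^{x} e^{y}}{3} + \frac{14 B^{3} e^{3 x} e^{3 y}}{3} + \frac{2 B^{2} e^{2 x} e^{2 y}}{3}
This must equal f(x, y) identically; expanded, f = 108 x^{6} y^{5} + 108 x^{6} y^{4} + 36 x^{4} y^{6} + 84 x^{4} y^{4} e^{x} e^{y} + 144 x^{4} y^{3} e^{x} e^{y} + 144 x^{4} y^{2} e^{x} e^{y} + 48 x^{2} y^{4} e^{x} e^{y} + 12 x^{2} y^{4} + 112 x^{2} y^{2} e^{2 x} e^{2 y} + 4 x^{2} y^{2} e^{x} e^{y} + 48 x^{2} y e^{2 x} e^{2 y} + 48 x^{2} e^{2 x} e^{2 y} + 16 y^{2} e^{2 x} e^{2 y} + 8 y^{2} e^{x} e^{y} + \frac{112 e^{3 x} e^{3 y}}{3} + \frac{8 e^{2 x} e^{2 y}}{3}.
Matching coefficients of the independent functions:
(each divided by its leading coefficient; functions giving the same equation are listed together)
  [x^{2} y^{4}]:  A^{2} - 9 = 0
  [x^{4} y^{6}, x^{6} y^{4}, x^{6} y^{5}]:  A^{3} - 27 = 0
  [e^{2 x} e^{2 y}]:  B^{2} - 4 = 0
  [e^{3 x} e^{3 y}]:  B^{3} - 8 = 0
  [x^{2} e^{2 x} e^{2 y}, y^{2} e^{2 x} e^{2 y}, x^{2} y e^{2 x} e^{2 y}, …]:  A B^{2} - 12 = 0
  [y^{2} e^{x} e^{y}, x^{2} y^{2} e^{x} e^{y}]:  A B - 6 = 0
  [x^{2} y^{4} e^{x} e^{y}, x^{4} y^{2} e^{x} e^{y}, x^{4} y^{3} e^{x} e^{y}, …]:  A^{2} B - 18 = 0
Solving: A = 3, B = 2.
Check against the point condition:
  u(0, 0) = 2  ⟹  B = 2  ✓
Hence u(x, y) = 3 x^{2} y^{2} + 2 e^{x + y}.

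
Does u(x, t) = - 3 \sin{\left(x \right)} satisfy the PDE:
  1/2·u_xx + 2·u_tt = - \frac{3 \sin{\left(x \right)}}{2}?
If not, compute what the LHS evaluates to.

Evaluate each term of the left-hand side for u = - 3 \sin{\left(x \right)}.
Derivatives:
  u_xx = 3 \sin{\left(x \right)}
  u_tt = 0
Terms:
  1/2·u_xx = \frac{3 \sin{\left(x \right)}}{2}
  2·u_tt = 0
Sum: LHS = \frac{3 \sin{\left(x \right)}}{2}
Given right-hand side: - \frac{3 \sin{\left(x \right)}}{2}. Difference LHS − RHS = 3 \sin{\left(x \right)} ≠ 0, so u is not a solution.

Answer: No, the LHS evaluates to \frac{3 \sin{\left(x \right)}}{2}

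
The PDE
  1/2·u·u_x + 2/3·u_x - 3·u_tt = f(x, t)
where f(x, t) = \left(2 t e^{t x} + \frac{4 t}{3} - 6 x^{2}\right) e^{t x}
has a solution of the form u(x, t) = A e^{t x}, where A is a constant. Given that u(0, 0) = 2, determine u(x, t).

Substitute the ansatz u = A e^{t x} into the left-hand side.
Derivatives of the ansatz:
  u_x = A t e^{t x}
  u_tt = A x^{2} e^{t x}
Term by term:
  1/2·u·u_x = \frac{A^{2} t e^{2 t x}}{2}
  2/3·u_x = \frac{2 A t e^{t x}}{3}
  -3·u_tt = - 3 A x^{2} e^{t x}
So the left-hand side equals
  \frac{A^{2} t e^{2 t x}}{2} + \frac{2 A t e^{t x}}{3} - 3 A x^{2} e^{t x}
This must equal f(x, t) identically; expanded, f = 2 t e^{2 t x} + \frac{4 t e^{t x}}{3} - 6 x^{2} e^{t x}.
Matching coefficients of the independent functions:
  [t e^{t x}]:  \frac{2 A}{3} = \frac{4}{3}
  [t e^{2 t x}]:  \frac{A^{2}}{2} = 2
  [x^{2} e^{t x}]:  - 3 A = -6
Solving: A = 2.
Check against the point condition:
  u(0, 0) = 2  ⟹  A = 2  ✓
Hence u(x, t) = 2 e^{t x}.

Answer: u(x, t) = 2 e^{t x}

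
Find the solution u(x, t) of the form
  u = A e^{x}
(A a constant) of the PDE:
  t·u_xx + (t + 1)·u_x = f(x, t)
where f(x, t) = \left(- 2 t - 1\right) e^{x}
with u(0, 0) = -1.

Substitute the ansatz u = A e^{x} into the left-hand side.
Derivatives of the ansatz:
  u_xx = A e^{x}
  u_x = A e^{x}
Term by term:
  t·u_xx = A t e^{x}
  (t + 1)·u_x = A t e^{x} + A e^{x}
So the left-hand side equals
  2 A t e^{x} + A e^{x}
This must equal f(x, t) identically; expanded, f = - 2 t e^{x} - e^{x}.
Matching coefficients of the independent functions:
  [t e^{x}]:  2 A = -2
  [e^{x}]:  A = -1
Solving: A = -1.
Check against the point condition:
  u(0, 0) = -1  ⟹  A = -1  ✓
Hence u(x, t) = - e^{x}.

Answer: u(x, t) = - e^{x}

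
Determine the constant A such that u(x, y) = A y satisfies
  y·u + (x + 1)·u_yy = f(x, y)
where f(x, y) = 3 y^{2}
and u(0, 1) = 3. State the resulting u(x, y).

Answer: u(x, y) = 3 y

Derivation:
Substitute the ansatz u = A y into the left-hand side.
Derivatives of the ansatz:
  u_yy = 0
Term by term:
  y·u = A y^{2}
  (x + 1)·u_yy = 0
So the left-hand side equals
  A y^{2}
This must equal f(x, y) = 3 y^{2} identically.
Matching coefficients of the independent functions:
  [y^{2}]:  A = 3
Solving: A = 3.
Check against the point condition:
  u(0, 1) = 3  ⟹  A = 3  ✓
Hence u(x, y) = 3 y.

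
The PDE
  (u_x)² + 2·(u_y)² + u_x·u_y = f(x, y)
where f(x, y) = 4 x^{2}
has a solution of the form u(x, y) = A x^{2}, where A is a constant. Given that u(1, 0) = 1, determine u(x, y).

Substitute the ansatz u = A x^{2} into the left-hand side.
Derivatives of the ansatz:
  u_x = 2 A x
  u_y = 0
Term by term:
  (u_x)² = 4 A^{2} x^{2}
  2·(u_y)² = 0
  u_x·u_y = 0
So the left-hand side equals
  4 A^{2} x^{2}
This must equal f(x, y) = 4 x^{2} identically.
Matching coefficients of the independent functions:
  [x^{2}]:  4 A^{2} = 4
These equations allow (A) = (-1) or (1).
Impose the point condition(s):
  u(1, 0) = 1  ⟹  A = 1
Only A = 1 satisfies everything.
Hence u(x, y) = x^{2}.

Answer: u(x, y) = x^{2}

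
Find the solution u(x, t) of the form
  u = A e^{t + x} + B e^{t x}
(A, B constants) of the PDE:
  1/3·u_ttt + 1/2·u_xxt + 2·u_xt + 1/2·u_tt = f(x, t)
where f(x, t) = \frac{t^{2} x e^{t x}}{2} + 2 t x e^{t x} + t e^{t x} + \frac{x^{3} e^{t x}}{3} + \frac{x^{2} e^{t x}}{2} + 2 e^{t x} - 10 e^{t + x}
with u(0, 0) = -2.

Substitute the ansatz u = A e^{t + x} + B e^{t x} into the left-hand side.
Derivatives of the ansatz:
  u_ttt = A e^{t} e^{x} + B x^{3} e^{t x}
  u_xxt = A e^{t} e^{x} + B t^{2} x e^{t x} + 2 B t e^{t x}
  u_xt = A e^{t} e^{x} + B t x e^{t x} + B e^{t x}
  u_tt = A e^{t} e^{x} + B x^{2} e^{t x}
Term by term:
  1/3·u_ttt = \frac{A e^{t} e^{x}}{3} + \frac{B x^{3} e^{t x}}{3}
  1/2·u_xxt = \frac{A e^{t} e^{x}}{2} + \frac{B t^{2} x e^{t x}}{2} + B t e^{t x}
  2·u_xt = 2 A e^{t} e^{x} + 2 B t x e^{t x} + 2 B e^{t x}
  1/2·u_tt = \frac{A e^{t} e^{x}}{2} + \frac{B x^{2} e^{t x}}{2}
So the left-hand side equals
  \frac{10 A e^{t} e^{x}}{3} + \frac{B t^{2} x e^{t x}}{2} + 2 B t x e^{t x} + B t e^{t x} + \frac{B x^{3} e^{t x}}{3} + \frac{B x^{2} e^{t x}}{2} + 2 B e^{t x}
This must equal f(x, t) identically; expanded, f = \frac{t^{2} x e^{t x}}{2} + 2 t x e^{t x} + t e^{t x} + \frac{x^{3} e^{t x}}{3} + \frac{x^{2} e^{t x}}{2} - 10 e^{t} e^{x} + 2 e^{t x}.
Matching coefficients of the independent functions:
  [t e^{t x}]:  B = 1
  [x^{2} e^{t x}, t^{2} x e^{t x}]:  \frac{B}{2} = \frac{1}{2}
  [x^{3} e^{t x}]:  \frac{B}{3} = \frac{1}{3}
  [e^{t} e^{x}]:  \frac{10 A}{3} = -10
  [t x e^{t x}, e^{t x}]:  2 B = 2
Solving: A = -3, B = 1.
Check against the point condition:
  u(0, 0) = -2  ⟹  A + B = -2  ✓
Hence u(x, t) = e^{t x} - 3 e^{t + x}.

Answer: u(x, t) = e^{t x} - 3 e^{t + x}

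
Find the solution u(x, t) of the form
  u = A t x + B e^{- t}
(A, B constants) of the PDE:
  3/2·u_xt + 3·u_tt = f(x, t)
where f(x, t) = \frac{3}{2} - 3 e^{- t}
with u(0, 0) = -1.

Substitute the ansatz u = A t x + B e^{- t} into the left-hand side.
Derivatives of the ansatz:
  u_xt = A
  u_tt = B e^{- t}
Term by term:
  3/2·u_xt = \frac{3 A}{2}
  3·u_tt = 3 B e^{- t}
So the left-hand side equals
  \frac{3 A}{2} + 3 B e^{- t}
This must equal f(x, t) = \frac{3}{2} - 3 e^{- t} identically.
Matching coefficients of the independent functions:
  [constant term]:  \frac{3 A}{2} = \frac{3}{2}
  [e^{- t}]:  3 B = -3
Solving: A = 1, B = -1.
Check against the point condition:
  u(0, 0) = -1  ⟹  B = -1  ✓
Hence u(x, t) = t x - e^{- t}.

Answer: u(x, t) = t x - e^{- t}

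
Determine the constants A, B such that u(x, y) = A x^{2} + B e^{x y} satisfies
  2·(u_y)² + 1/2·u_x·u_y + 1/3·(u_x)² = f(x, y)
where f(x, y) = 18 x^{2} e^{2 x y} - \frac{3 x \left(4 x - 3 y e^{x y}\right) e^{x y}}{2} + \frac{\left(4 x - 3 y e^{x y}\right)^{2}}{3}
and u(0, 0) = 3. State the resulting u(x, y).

Answer: u(x, y) = - 2 x^{2} + 3 e^{x y}

Derivation:
Substitute the ansatz u = A x^{2} + B e^{x y} into the left-hand side.
Derivatives of the ansatz:
  u_y = B x e^{x y}
  u_x = 2 A x + B y e^{x y}
Term by term:
  2·(u_y)² = 2 B^{2} x^{2} e^{2 x y}
  1/2·u_x·u_y = A B x^{2} e^{x y} + \frac{B^{2} x y e^{2 x y}}{2}
  1/3·(u_x)² = \frac{4 A^{2} x^{2}}{3} + \frac{4 A B x y e^{x y}}{3} + \frac{B^{2} y^{2} e^{2 x y}}{3}
So the left-hand side equals
  \frac{4 A^{2} x^{2}}{3} + A B x^{2} e^{x y} + \frac{4 A B x y e^{x y}}{3} + 2 B^{2} x^{2} e^{2 x y} + \frac{B^{2} x y e^{2 x y}}{2} + \frac{B^{2} y^{2} e^{2 x y}}{3}
This must equal f(x, y) identically; expanded, f = 18 x^{2} e^{2 x y} - 6 x^{2} e^{x y} + \frac{16 x^{2}}{3} + \frac{9 x y e^{2 x y}}{2} - 8 x y e^{x y} + 3 y^{2} e^{2 x y}.
Matching coefficients of the independent functions:
  [x^{2}]:  \frac{4 A^{2}}{3} = \frac{16}{3}
  [x^{2} e^{x y}]:  A B = -6
  [x^{2} e^{2 x y}]:  2 B^{2} = 18
  [y^{2} e^{2 x y}]:  \frac{B^{2}}{3} = 3
  [x y e^{x y}]:  \frac{4 A B}{3} = -8
  [x y e^{2 x y}]:  \frac{B^{2}}{2} = \frac{9}{2}
These equations allow (A, B) = (-2, 3) or (2, -3).
Impose the point condition(s):
  u(0, 0) = 3  ⟹  B = 3
Only A = -2, B = 3 satisfies everything.
Hence u(x, y) = - 2 x^{2} + 3 e^{x y}.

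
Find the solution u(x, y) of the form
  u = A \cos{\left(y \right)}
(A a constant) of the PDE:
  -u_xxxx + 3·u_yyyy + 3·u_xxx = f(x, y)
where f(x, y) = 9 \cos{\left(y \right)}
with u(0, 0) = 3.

Substitute the ansatz u = A \cos{\left(y \right)} into the left-hand side.
Derivatives of the ansatz:
  u_xxxx = 0
  u_yyyy = A \cos{\left(y \right)}
  u_xxx = 0
Term by term:
  -u_xxxx = 0
  3·u_yyyy = 3 A \cos{\left(y \right)}
  3·u_xxx = 0
So the left-hand side equals
  3 A \cos{\left(y \right)}
This must equal f(x, y) = 9 \cos{\left(y \right)} identically.
Matching coefficients of the independent functions:
  [\cos{\left(y \right)}]:  3 A = 9
Solving: A = 3.
Check against the point condition:
  u(0, 0) = 3  ⟹  A = 3  ✓
Hence u(x, y) = 3 \cos{\left(y \right)}.

Answer: u(x, y) = 3 \cos{\left(y \right)}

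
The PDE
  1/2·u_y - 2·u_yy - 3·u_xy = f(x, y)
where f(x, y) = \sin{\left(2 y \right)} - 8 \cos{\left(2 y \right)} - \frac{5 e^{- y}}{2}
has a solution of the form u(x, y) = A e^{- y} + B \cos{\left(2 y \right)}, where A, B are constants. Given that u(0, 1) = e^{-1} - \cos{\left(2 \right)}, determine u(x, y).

Substitute the ansatz u = A e^{- y} + B \cos{\left(2 y \right)} into the left-hand side.
Derivatives of the ansatz:
  u_y = - A e^{- y} - 2 B \sin{\left(2 y \right)}
  u_yy = A e^{- y} - 4 B \cos{\left(2 y \right)}
  u_xy = 0
Term by term:
  1/2·u_y = - \frac{A e^{- y}}{2} - B \sin{\left(2 y \right)}
  -2·u_yy = - 2 A e^{- y} + 8 B \cos{\left(2 y \right)}
  -3·u_xy = 0
So the left-hand side equals
  - \frac{5 A e^{- y}}{2} - B \sin{\left(2 y \right)} + 8 B \cos{\left(2 y \right)}
This must equal f(x, y) = \sin{\left(2 y \right)} - 8 \cos{\left(2 y \right)} - \frac{5 e^{- y}}{2} identically.
Matching coefficients of the independent functions:
  [e^{- y}]:  - \frac{5 A}{2} = - \frac{5}{2}
  [\sin{\left(2 y \right)}]:  - B = 1
  [\cos{\left(2 y \right)}]:  8 B = -8
Solving: A = 1, B = -1.
Check against the point condition:
  u(0, 1) = e^{-1} - \cos{\left(2 \right)}  ⟹  \frac{A}{e} + B \cos{\left(2 \right)} = e^{-1} - \cos{\left(2 \right)}  ✓
Hence u(x, y) = - \cos{\left(2 y \right)} + e^{- y}.

Answer: u(x, y) = - \cos{\left(2 y \right)} + e^{- y}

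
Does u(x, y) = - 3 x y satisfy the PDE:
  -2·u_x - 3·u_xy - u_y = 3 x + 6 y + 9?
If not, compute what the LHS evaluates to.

Answer: Yes

Derivation:
Evaluate each term of the left-hand side for u = - 3 x y.
Derivatives:
  u_x = - 3 y
  u_xy = -3
  u_y = - 3 x
Terms:
  -2·u_x = 6 y
  -3·u_xy = 9
  -u_y = 3 x
Sum: LHS = 3 x + 6 y + 9
This is exactly the given right-hand side, so u is a solution.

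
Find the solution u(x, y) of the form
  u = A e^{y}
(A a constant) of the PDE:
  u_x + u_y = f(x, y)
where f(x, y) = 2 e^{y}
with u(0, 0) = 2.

Substitute the ansatz u = A e^{y} into the left-hand side.
Derivatives of the ansatz:
  u_x = 0
  u_y = A e^{y}
Term by term:
  u_x = 0
  u_y = A e^{y}
So the left-hand side equals
  A e^{y}
This must equal f(x, y) = 2 e^{y} identically.
Matching coefficients of the independent functions:
  [e^{y}]:  A = 2
Solving: A = 2.
Check against the point condition:
  u(0, 0) = 2  ⟹  A = 2  ✓
Hence u(x, y) = 2 e^{y}.

Answer: u(x, y) = 2 e^{y}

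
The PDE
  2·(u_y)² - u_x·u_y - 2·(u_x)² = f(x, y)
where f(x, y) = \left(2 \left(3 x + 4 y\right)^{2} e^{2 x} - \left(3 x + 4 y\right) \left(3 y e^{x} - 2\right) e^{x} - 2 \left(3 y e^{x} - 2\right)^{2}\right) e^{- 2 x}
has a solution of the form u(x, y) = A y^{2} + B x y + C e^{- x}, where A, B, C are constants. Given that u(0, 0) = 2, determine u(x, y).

Substitute the ansatz u = A y^{2} + B x y + C e^{- x} into the left-hand side.
Derivatives of the ansatz:
  u_y = 2 A y + B x
  u_x = B y - C e^{- x}
Term by term:
  2·(u_y)² = 8 A^{2} y^{2} + 8 A B x y + 2 B^{2} x^{2}
  -u_x·u_y = - 2 A B y^{2} + 2 A C y e^{- x} - B^{2} x y + B C x e^{- x}
  -2·(u_x)² = - 2 B^{2} y^{2} + 4 B C y e^{- x} - 2 C^{2} e^{- 2 x}
So the left-hand side equals
  8 A^{2} y^{2} + 8 A B x y - 2 A B y^{2} + 2 A C y e^{- x} + 2 B^{2} x^{2} - B^{2} x y - 2 B^{2} y^{2} + B C x e^{- x} + 4 B C y e^{- x} - 2 C^{2} e^{- 2 x}
This must equal f(x, y) identically; expanded, f = 18 x^{2} + 39 x y + 6 x e^{- x} + 2 y^{2} + 32 y e^{- x} - 8 e^{- 2 x}.
Matching coefficients of the independent functions:
  [x^{2}]:  2 B^{2} = 18
  [y^{2}]:  8 A^{2} - 2 A B - 2 B^{2} = 2
  [x y]:  8 A B - B^{2} = 39
  [x e^{- x}]:  B C = 6
  [y e^{- x}]:  2 A C + 4 B C = 32
  [e^{- 2 x}]:  - 2 C^{2} = -8
These equations allow (A, B, C) = (-2, -3, -2) or (2, 3, 2).
Impose the point condition(s):
  u(0, 0) = 2  ⟹  C = 2
Only A = 2, B = 3, C = 2 satisfies everything.
Hence u(x, y) = 3 x y + 2 y^{2} + 2 e^{- x}.

Answer: u(x, y) = 3 x y + 2 y^{2} + 2 e^{- x}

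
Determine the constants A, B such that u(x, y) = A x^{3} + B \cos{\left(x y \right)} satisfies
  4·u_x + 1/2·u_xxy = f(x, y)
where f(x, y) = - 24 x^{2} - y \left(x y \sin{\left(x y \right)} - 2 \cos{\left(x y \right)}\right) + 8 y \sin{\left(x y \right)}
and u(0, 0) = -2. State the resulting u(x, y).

Answer: u(x, y) = - 2 x^{3} - 2 \cos{\left(x y \right)}

Derivation:
Substitute the ansatz u = A x^{3} + B \cos{\left(x y \right)} into the left-hand side.
Derivatives of the ansatz:
  u_x = 3 A x^{2} - B y \sin{\left(x y \right)}
  u_xxy = B x y^{2} \sin{\left(x y \right)} - 2 B y \cos{\left(x y \right)}
Term by term:
  4·u_x = 12 A x^{2} - 4 B y \sin{\left(x y \right)}
  1/2·u_xxy = \frac{B x y^{2} \sin{\left(x y \right)}}{2} - B y \cos{\left(x y \right)}
So the left-hand side equals
  12 A x^{2} + \frac{B x y^{2} \sin{\left(x y \right)}}{2} - 4 B y \sin{\left(x y \right)} - B y \cos{\left(x y \right)}
This must equal f(x, y) identically; expanded, f = - 24 x^{2} - x y^{2} \sin{\left(x y \right)} + 8 y \sin{\left(x y \right)} + 2 y \cos{\left(x y \right)}.
Matching coefficients of the independent functions:
  [x^{2}]:  12 A = -24
  [y \sin{\left(x y \right)}]:  - 4 B = 8
  [y \cos{\left(x y \right)}]:  - B = 2
  [x y^{2} \sin{\left(x y \right)}]:  \frac{B}{2} = -1
Solving: A = -2, B = -2.
Check against the point condition:
  u(0, 0) = -2  ⟹  B = -2  ✓
Hence u(x, y) = - 2 x^{3} - 2 \cos{\left(x y \right)}.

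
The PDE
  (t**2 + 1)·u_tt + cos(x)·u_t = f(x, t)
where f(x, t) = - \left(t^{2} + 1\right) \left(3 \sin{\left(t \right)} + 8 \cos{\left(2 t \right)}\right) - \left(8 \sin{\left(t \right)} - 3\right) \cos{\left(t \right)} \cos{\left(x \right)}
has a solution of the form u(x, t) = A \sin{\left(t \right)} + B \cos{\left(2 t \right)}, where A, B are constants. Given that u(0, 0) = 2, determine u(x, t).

Substitute the ansatz u = A \sin{\left(t \right)} + B \cos{\left(2 t \right)} into the left-hand side.
Derivatives of the ansatz:
  u_tt = - A \sin{\left(t \right)} - 4 B \cos{\left(2 t \right)}
  u_t = A \cos{\left(t \right)} - 2 B \sin{\left(2 t \right)}
Term by term:
  (t**2 + 1)·u_tt = - A t^{2} \sin{\left(t \right)} - A \sin{\left(t \right)} - 4 B t^{2} \cos{\left(2 t \right)} - 4 B \cos{\left(2 t \right)}
  cos(x)·u_t = A \cos{\left(t \right)} \cos{\left(x \right)} - 2 B \sin{\left(2 t \right)} \cos{\left(x \right)}
So the left-hand side equals
  - A t^{2} \sin{\left(t \right)} - A \sin{\left(t \right)} + A \cos{\left(t \right)} \cos{\left(x \right)} - 4 B t^{2} \cos{\left(2 t \right)} - 2 B \sin{\left(2 t \right)} \cos{\left(x \right)} - 4 B \cos{\left(2 t \right)}
This must equal f(x, t) identically; expanded, f = - 3 t^{2} \sin{\left(t \right)} - 8 t^{2} \cos{\left(2 t \right)} - 3 \sin{\left(t \right)} - 4 \sin{\left(2 t \right)} \cos{\left(x \right)} + 3 \cos{\left(t \right)} \cos{\left(x \right)} - 8 \cos{\left(2 t \right)}.
Matching coefficients of the independent functions:
  [t^{2} \sin{\left(t \right)}, \sin{\left(t \right)}]:  - A = -3
  [t^{2} \cos{\left(2 t \right)}, \cos{\left(2 t \right)}]:  - 4 B = -8
  [\sin{\left(2 t \right)} \cos{\left(x \right)}]:  - 2 B = -4
  [\cos{\left(t \right)} \cos{\left(x \right)}]:  A = 3
Solving: A = 3, B = 2.
Check against the point condition:
  u(0, 0) = 2  ⟹  B = 2  ✓
Hence u(x, t) = 3 \sin{\left(t \right)} + 2 \cos{\left(2 t \right)}.

Answer: u(x, t) = 3 \sin{\left(t \right)} + 2 \cos{\left(2 t \right)}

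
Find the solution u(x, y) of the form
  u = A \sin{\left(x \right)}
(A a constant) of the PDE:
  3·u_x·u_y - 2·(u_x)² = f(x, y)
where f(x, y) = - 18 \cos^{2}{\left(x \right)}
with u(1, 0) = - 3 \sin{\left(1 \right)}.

Substitute the ansatz u = A \sin{\left(x \right)} into the left-hand side.
Derivatives of the ansatz:
  u_x = A \cos{\left(x \right)}
  u_y = 0
Term by term:
  3·u_x·u_y = 0
  -2·(u_x)² = - 2 A^{2} \cos^{2}{\left(x \right)}
So the left-hand side equals
  - 2 A^{2} \cos^{2}{\left(x \right)}
This must equal f(x, y) = - 18 \cos^{2}{\left(x \right)} identically.
Matching coefficients of the independent functions:
  [\cos^{2}{\left(x \right)}]:  - 2 A^{2} = -18
These equations allow (A) = (-3) or (3).
Impose the point condition(s):
  u(1, 0) = - 3 \sin{\left(1 \right)}  ⟹  A \sin{\left(1 \right)} = - 3 \sin{\left(1 \right)}
Only A = -3 satisfies everything.
Hence u(x, y) = - 3 \sin{\left(x \right)}.

Answer: u(x, y) = - 3 \sin{\left(x \right)}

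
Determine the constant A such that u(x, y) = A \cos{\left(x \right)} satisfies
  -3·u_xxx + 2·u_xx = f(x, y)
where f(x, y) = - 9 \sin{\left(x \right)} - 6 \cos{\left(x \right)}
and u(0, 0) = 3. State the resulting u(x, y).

Substitute the ansatz u = A \cos{\left(x \right)} into the left-hand side.
Derivatives of the ansatz:
  u_xxx = A \sin{\left(x \right)}
  u_xx = - A \cos{\left(x \right)}
Term by term:
  -3·u_xxx = - 3 A \sin{\left(x \right)}
  2·u_xx = - 2 A \cos{\left(x \right)}
So the left-hand side equals
  - 3 A \sin{\left(x \right)} - 2 A \cos{\left(x \right)}
This must equal f(x, y) = - 9 \sin{\left(x \right)} - 6 \cos{\left(x \right)} identically.
Matching coefficients of the independent functions:
  [\sin{\left(x \right)}]:  - 3 A = -9
  [\cos{\left(x \right)}]:  - 2 A = -6
Solving: A = 3.
Check against the point condition:
  u(0, 0) = 3  ⟹  A = 3  ✓
Hence u(x, y) = 3 \cos{\left(x \right)}.

Answer: u(x, y) = 3 \cos{\left(x \right)}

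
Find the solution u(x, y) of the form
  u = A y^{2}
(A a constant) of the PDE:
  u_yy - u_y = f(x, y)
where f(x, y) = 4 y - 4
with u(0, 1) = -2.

Substitute the ansatz u = A y^{2} into the left-hand side.
Derivatives of the ansatz:
  u_yy = 2 A
  u_y = 2 A y
Term by term:
  u_yy = 2 A
  -u_y = - 2 A y
So the left-hand side equals
  - 2 A y + 2 A
This must equal f(x, y) = 4 y - 4 identically.
Matching coefficients of the independent functions:
  [constant term]:  2 A = -4
  [y]:  - 2 A = 4
Solving: A = -2.
Check against the point condition:
  u(0, 1) = -2  ⟹  A = -2  ✓
Hence u(x, y) = - 2 y^{2}.

Answer: u(x, y) = - 2 y^{2}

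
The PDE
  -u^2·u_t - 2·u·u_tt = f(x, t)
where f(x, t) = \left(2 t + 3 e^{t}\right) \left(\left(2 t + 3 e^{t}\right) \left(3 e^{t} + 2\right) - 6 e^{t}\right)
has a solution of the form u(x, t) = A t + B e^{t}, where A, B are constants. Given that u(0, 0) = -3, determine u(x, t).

Answer: u(x, t) = - 2 t - 3 e^{t}

Derivation:
Substitute the ansatz u = A t + B e^{t} into the left-hand side.
Derivatives of the ansatz:
  u_t = A + B e^{t}
  u_tt = B e^{t}
Term by term:
  -u^2·u_t = - A^{3} t^{2} - A^{2} B t^{2} e^{t} - 2 A^{2} B t e^{t} - 2 A B^{2} t e^{2 t} - A B^{2} e^{2 t} - B^{3} e^{3 t}
  -2·u·u_tt = - 2 A B t e^{t} - 2 B^{2} e^{2 t}
So the left-hand side equals
  - A^{3} t^{2} - A^{2} B t^{2} e^{t} - 2 A^{2} B t e^{t} - 2 A B^{2} t e^{2 t} - A B^{2} e^{2 t} - 2 A B t e^{t} - B^{3} e^{3 t} - 2 B^{2} e^{2 t}
This must equal f(x, t) identically; expanded, f = 12 t^{2} e^{t} + 8 t^{2} + 36 t e^{2 t} + 12 t e^{t} + 27 e^{3 t}.
Matching coefficients of the independent functions:
  [t^{2}]:  - A^{3} = 8
  [t e^{t}]:  - 2 A^{2} B - 2 A B = 12
  [t e^{2 t}]:  - 2 A B^{2} = 36
  [t^{2} e^{t}]:  - A^{2} B = 12
  [e^{2 t}]:  - A B^{2} - 2 B^{2} = 0
  [e^{3 t}]:  - B^{3} = 27
Solving: A = -2, B = -3.
Check against the point condition:
  u(0, 0) = -3  ⟹  B = -3  ✓
Hence u(x, t) = - 2 t - 3 e^{t}.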